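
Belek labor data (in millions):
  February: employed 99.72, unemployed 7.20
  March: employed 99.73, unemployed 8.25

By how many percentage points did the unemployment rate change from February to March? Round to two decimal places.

The unemployment rate changed by +0.91 percentage points.

February: labor force = 99.72 + 7.20 = 106.92; u = 7.20/106.92 = 6.73%.
March: labor force = 99.73 + 8.25 = 107.98; u = 8.25/107.98 = 7.64%.
Change = 7.64% − 6.73% = +0.91 pp.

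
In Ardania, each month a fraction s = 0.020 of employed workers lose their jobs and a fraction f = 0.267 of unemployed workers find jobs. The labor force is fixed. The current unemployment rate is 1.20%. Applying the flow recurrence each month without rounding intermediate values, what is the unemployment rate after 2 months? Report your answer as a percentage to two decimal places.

With a fixed labor force, u_{t+1} = u_t + s·(1−u_t) − f·u_t = u_t·(1−s−f) + s.
Here 1−s−f = 0.713 and s = 0.020.
u_1 = 0.012000 × 0.713 + 0.020 = 0.028556.
u_2 = 0.028556 × 0.713 + 0.020 = 0.040360.

Unemployment rate after two months ≈ 4.04%.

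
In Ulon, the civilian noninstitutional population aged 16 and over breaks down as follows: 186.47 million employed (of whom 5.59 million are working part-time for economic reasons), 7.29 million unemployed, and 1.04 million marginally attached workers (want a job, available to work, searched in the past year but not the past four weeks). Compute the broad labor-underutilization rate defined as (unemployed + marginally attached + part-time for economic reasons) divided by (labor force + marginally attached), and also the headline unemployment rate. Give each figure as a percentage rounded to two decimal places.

Broad underutilization rate ≈ 7.15%; headline unemployment rate ≈ 3.76%.

Labor force = 186.47 + 7.29 = 193.76 million.
Numerator = 7.29 + 1.04 + 5.59 = 13.92 million.
Denominator = 193.76 + 1.04 = 194.80 million.
Broad rate = 13.92 / 194.80 = 7.15%.
Headline unemployment rate = 7.29 / 193.76 = 3.76%.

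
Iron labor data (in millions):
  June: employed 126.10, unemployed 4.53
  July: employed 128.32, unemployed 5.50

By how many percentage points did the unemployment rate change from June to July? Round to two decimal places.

The unemployment rate changed by +0.64 percentage points.

June: labor force = 126.10 + 4.53 = 130.63; u = 4.53/130.63 = 3.47%.
July: labor force = 128.32 + 5.50 = 133.82; u = 5.50/133.82 = 4.11%.
Change = 4.11% − 3.47% = +0.64 pp.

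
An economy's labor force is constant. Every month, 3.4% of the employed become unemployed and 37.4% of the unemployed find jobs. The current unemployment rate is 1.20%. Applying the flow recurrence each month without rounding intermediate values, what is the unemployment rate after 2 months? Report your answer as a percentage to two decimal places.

Unemployment rate after two months ≈ 5.83%.

With a fixed labor force, u_{t+1} = u_t + s·(1−u_t) − f·u_t = u_t·(1−s−f) + s.
Here 1−s−f = 0.592 and s = 0.034.
u_1 = 0.012000 × 0.592 + 0.034 = 0.041104.
u_2 = 0.041104 × 0.592 + 0.034 = 0.058334.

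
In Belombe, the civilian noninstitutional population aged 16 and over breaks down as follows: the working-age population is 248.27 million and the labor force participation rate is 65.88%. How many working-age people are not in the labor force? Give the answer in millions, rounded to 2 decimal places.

About 84.71 million are not in the labor force.

Share not in the labor force = 1 − 0.6588 = 0.3412.
Not in labor force = 0.3412 × 248.27 ≈ 84.71 million.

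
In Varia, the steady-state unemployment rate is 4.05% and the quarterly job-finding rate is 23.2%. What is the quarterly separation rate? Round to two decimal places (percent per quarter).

Separation rate ≈ 0.98% per quarter.

From u* = s/(s+f): s = u·f/(1−u).
s = 0.0405 × 23.2 / (1 − 0.0405) = 0.9396 / 0.9595 ≈ 0.98% per quarter.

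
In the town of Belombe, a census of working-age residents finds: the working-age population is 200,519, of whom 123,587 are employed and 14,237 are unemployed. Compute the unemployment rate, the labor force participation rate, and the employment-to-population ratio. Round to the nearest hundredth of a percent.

Unemployment rate ≈ 10.33%; labor force participation rate ≈ 68.73%; employment-population ratio ≈ 61.63%.

Labor force = employed + unemployed = 123,587 + 14,237 = 137,824.
Unemployment rate = 14,237 / 137,824 = 10.33%.
Labor force participation rate = 137,824 / 200,519 = 68.73%.
Employment-population ratio = 123,587 / 200,519 = 61.63%.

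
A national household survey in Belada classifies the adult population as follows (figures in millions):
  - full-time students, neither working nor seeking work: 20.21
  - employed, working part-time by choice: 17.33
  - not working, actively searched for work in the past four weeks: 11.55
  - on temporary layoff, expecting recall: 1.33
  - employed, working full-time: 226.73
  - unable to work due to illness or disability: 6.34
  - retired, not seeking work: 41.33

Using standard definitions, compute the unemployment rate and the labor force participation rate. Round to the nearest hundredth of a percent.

Unemployment rate ≈ 5.01%; labor force participation rate ≈ 79.10%.

Employed = 17.33 + 226.73 = 244.06 million.
Unemployed = 11.55 + 1.33 = 12.88 million (jobless and actively searching, or on temporary layoff).
Labor force = 244.06 + 12.88 = 256.94 million.
Not in labor force = 20.21 + 6.34 + 41.33 = 67.88 million (those not working and not actively searching are outside the labor force).
Civilian working-age population = 256.94 + 67.88 = 324.82 million.
Unemployment rate = 12.88 / 256.94 = 5.01%.
Labor force participation rate = 256.94 / 324.82 = 79.10%.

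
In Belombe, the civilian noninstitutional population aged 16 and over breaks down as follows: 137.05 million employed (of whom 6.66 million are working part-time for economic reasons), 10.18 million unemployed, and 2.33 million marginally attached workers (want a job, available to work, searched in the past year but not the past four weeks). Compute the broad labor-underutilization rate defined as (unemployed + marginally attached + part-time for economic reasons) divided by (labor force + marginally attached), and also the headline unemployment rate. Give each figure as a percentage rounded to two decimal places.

Broad underutilization rate ≈ 12.82%; headline unemployment rate ≈ 6.91%.

Labor force = 137.05 + 10.18 = 147.23 million.
Numerator = 10.18 + 2.33 + 6.66 = 19.17 million.
Denominator = 147.23 + 2.33 = 149.56 million.
Broad rate = 19.17 / 149.56 = 12.82%.
Headline unemployment rate = 10.18 / 147.23 = 6.91%.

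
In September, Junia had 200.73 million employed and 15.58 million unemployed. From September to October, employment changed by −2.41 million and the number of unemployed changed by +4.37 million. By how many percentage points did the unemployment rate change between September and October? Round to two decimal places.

September: labor force = 200.73 + 15.58 = 216.31; u = 15.58/216.31 = 7.20%.
October: labor force = 198.32 + 19.95 = 218.27; u = 19.95/218.27 = 9.14%.
Change = 9.14% − 7.20% = +1.94 pp.

The unemployment rate changed by +1.94 percentage points.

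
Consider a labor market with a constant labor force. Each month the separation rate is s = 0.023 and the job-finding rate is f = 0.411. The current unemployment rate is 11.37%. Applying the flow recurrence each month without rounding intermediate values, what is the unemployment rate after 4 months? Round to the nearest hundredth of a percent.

Unemployment rate after four months ≈ 5.92%.

With a fixed labor force, u_{t+1} = u_t + s·(1−u_t) − f·u_t = u_t·(1−s−f) + s.
Here 1−s−f = 0.566 and s = 0.023.
u_1 = 0.113700 × 0.566 + 0.023 = 0.087354.
u_2 = 0.087354 × 0.566 + 0.023 = 0.072442.
u_3 = 0.072442 × 0.566 + 0.023 = 0.064002.
u_4 = 0.064002 × 0.566 + 0.023 = 0.059225.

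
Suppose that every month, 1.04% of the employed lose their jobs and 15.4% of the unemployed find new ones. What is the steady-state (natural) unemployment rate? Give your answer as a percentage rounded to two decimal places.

Steady-state unemployment rate ≈ 6.33%.

At steady state the flows balance: s·E = f·U, so U/(E+U) = s/(s+f).
u* = 1.04 / (1.04 + 15.4) = 1.04 / 16.44 = 6.33%.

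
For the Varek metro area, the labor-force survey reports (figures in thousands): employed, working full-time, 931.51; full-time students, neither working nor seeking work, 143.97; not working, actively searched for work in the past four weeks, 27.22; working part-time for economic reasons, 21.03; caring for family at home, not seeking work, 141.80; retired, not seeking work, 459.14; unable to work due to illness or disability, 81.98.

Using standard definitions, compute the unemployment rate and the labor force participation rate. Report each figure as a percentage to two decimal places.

Unemployment rate ≈ 2.78%; labor force participation rate ≈ 54.23%.

Employed = 931.51 + 21.03 = 952.54 thousand (anyone who worked, including part-time for economic reasons, counts as employed).
Unemployed = 27.22 thousand.
Labor force = 952.54 + 27.22 = 979.76 thousand.
Not in labor force = 143.97 + 141.80 + 459.14 + 81.98 = 826.89 thousand (those not working and not actively searching are outside the labor force).
Civilian working-age population = 979.76 + 826.89 = 1,806.65 thousand.
Unemployment rate = 27.22 / 979.76 = 2.78%.
Labor force participation rate = 979.76 / 1,806.65 = 54.23%.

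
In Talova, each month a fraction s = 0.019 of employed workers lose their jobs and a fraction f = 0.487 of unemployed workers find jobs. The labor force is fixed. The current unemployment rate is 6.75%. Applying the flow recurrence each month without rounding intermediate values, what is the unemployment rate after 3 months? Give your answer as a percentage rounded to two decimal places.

With a fixed labor force, u_{t+1} = u_t + s·(1−u_t) − f·u_t = u_t·(1−s−f) + s.
Here 1−s−f = 0.494 and s = 0.019.
u_1 = 0.067500 × 0.494 + 0.019 = 0.052345.
u_2 = 0.052345 × 0.494 + 0.019 = 0.044858.
u_3 = 0.044858 × 0.494 + 0.019 = 0.041160.

Unemployment rate after three months ≈ 4.12%.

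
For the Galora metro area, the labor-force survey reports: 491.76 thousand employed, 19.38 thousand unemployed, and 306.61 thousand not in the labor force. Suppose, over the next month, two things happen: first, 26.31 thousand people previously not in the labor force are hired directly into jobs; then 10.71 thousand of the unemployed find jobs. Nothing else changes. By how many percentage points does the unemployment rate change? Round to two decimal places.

Initially, labor force = 491.76 + 19.38 = 511.14 thousand, so u = 19.38/511.14 = 3.79%.
After the first change, employed and labor force both rise by 26.31; unemployed unchanged → E = 518.07, U = 19.38, labor force = 537.45 thousand.
After the second change, unemployed falls and employed rises by 10.71; labor force unchanged → E = 528.78, U = 8.67, labor force = 537.45 thousand.
New unemployment rate = 8.67 / 537.45 = 1.61%.
Change = 1.61% − 3.79% = −2.18 percentage points.

The unemployment rate changes by −2.18 percentage points.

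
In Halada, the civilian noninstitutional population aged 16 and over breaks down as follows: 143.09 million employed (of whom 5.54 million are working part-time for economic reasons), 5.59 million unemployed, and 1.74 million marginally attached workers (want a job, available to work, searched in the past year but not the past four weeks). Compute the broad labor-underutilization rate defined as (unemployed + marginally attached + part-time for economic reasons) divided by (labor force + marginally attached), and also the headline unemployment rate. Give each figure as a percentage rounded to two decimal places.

Broad underutilization rate ≈ 8.56%; headline unemployment rate ≈ 3.76%.

Labor force = 143.09 + 5.59 = 148.68 million.
Numerator = 5.59 + 1.74 + 5.54 = 12.87 million.
Denominator = 148.68 + 1.74 = 150.42 million.
Broad rate = 12.87 / 150.42 = 8.56%.
Headline unemployment rate = 5.59 / 148.68 = 3.76%.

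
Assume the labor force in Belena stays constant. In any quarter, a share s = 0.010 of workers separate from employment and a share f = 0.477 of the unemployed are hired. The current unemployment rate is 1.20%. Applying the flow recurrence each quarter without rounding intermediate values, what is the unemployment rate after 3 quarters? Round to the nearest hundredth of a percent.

Unemployment rate after three quarters ≈ 1.94%.

With a fixed labor force, u_{t+1} = u_t + s·(1−u_t) − f·u_t = u_t·(1−s−f) + s.
Here 1−s−f = 0.513 and s = 0.010.
u_1 = 0.012000 × 0.513 + 0.010 = 0.016156.
u_2 = 0.016156 × 0.513 + 0.010 = 0.018288.
u_3 = 0.018288 × 0.513 + 0.010 = 0.019382.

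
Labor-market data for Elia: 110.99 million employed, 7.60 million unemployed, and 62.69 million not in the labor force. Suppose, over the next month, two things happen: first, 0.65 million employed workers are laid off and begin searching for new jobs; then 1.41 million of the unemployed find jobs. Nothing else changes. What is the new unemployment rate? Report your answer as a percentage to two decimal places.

New unemployment rate ≈ 5.77%.

Initially, labor force = 110.99 + 7.60 = 118.59 million, so u = 7.60/118.59 = 6.41%.
After the first change, employed falls and unemployed rises by 0.65; labor force unchanged → E = 110.34, U = 8.25, labor force = 118.59 million.
After the second change, unemployed falls and employed rises by 1.41; labor force unchanged → E = 111.75, U = 6.84, labor force = 118.59 million.
New unemployment rate = 6.84 / 118.59 = 5.77%.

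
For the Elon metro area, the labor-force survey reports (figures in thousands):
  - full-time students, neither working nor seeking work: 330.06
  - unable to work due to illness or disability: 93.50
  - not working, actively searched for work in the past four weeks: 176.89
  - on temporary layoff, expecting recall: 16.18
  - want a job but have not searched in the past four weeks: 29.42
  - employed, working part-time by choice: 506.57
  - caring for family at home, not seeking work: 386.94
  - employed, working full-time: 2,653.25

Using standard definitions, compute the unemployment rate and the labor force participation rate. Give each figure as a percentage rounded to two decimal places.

Employed = 506.57 + 2,653.25 = 3,159.82 thousand.
Unemployed = 176.89 + 16.18 = 193.07 thousand (jobless and actively searching, or on temporary layoff).
Labor force = 3,159.82 + 193.07 = 3,352.89 thousand.
Not in labor force = 330.06 + 93.50 + 29.42 + 386.94 = 839.92 thousand (those not working and not actively searching are outside the labor force — including those who want a job but have given up searching).
Civilian working-age population = 3,352.89 + 839.92 = 4,192.81 thousand.
Unemployment rate = 193.07 / 3,352.89 = 5.76%.
Labor force participation rate = 3,352.89 / 4,192.81 = 79.97%.

Unemployment rate ≈ 5.76%; labor force participation rate ≈ 79.97%.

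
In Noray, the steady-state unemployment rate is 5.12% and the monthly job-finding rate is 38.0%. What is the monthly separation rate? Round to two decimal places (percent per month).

From u* = s/(s+f): s = u·f/(1−u).
s = 0.0512 × 38.0 / (1 − 0.0512) = 1.9456 / 0.9488 ≈ 2.05% per month.

Separation rate ≈ 2.05% per month.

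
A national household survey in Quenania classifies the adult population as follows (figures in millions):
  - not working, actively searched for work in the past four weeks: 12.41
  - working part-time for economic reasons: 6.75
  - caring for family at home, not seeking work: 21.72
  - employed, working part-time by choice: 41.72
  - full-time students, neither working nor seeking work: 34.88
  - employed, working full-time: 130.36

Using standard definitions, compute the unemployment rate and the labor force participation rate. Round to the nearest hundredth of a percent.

Unemployment rate ≈ 6.49%; labor force participation rate ≈ 77.16%.

Employed = 6.75 + 41.72 + 130.36 = 178.83 million (anyone who worked, including part-time for economic reasons, counts as employed).
Unemployed = 12.41 million.
Labor force = 178.83 + 12.41 = 191.24 million.
Not in labor force = 21.72 + 34.88 = 56.60 million (those not working and not actively searching are outside the labor force).
Civilian working-age population = 191.24 + 56.60 = 247.84 million.
Unemployment rate = 12.41 / 191.24 = 6.49%.
Labor force participation rate = 191.24 / 247.84 = 77.16%.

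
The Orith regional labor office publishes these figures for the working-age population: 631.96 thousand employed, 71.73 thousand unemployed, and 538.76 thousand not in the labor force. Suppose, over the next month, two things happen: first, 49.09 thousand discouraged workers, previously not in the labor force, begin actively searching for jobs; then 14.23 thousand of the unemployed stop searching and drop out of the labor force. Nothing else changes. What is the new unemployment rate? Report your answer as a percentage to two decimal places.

Initially, labor force = 631.96 + 71.73 = 703.69 thousand, so u = 71.73/703.69 = 10.19%.
After the first change, unemployed and labor force both rise by 49.09 → E = 631.96, U = 120.82, labor force = 752.78 thousand.
After the second change, unemployed and labor force both fall by 14.23 → E = 631.96, U = 106.59, labor force = 738.55 thousand.
New unemployment rate = 106.59 / 738.55 = 14.43%.

New unemployment rate ≈ 14.43%.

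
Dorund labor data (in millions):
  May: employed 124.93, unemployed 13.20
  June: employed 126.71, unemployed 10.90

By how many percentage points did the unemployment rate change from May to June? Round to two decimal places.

May: labor force = 124.93 + 13.20 = 138.13; u = 13.20/138.13 = 9.56%.
June: labor force = 126.71 + 10.90 = 137.61; u = 10.90/137.61 = 7.92%.
Change = 7.92% − 9.56% = −1.64 pp.

The unemployment rate changed by −1.64 percentage points.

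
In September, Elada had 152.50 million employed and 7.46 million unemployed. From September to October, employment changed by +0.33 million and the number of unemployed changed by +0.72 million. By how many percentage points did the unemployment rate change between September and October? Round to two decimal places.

The unemployment rate changed by +0.42 percentage points.

September: labor force = 152.50 + 7.46 = 159.96; u = 7.46/159.96 = 4.66%.
October: labor force = 152.83 + 8.18 = 161.01; u = 8.18/161.01 = 5.08%.
Change = 5.08% − 4.66% = +0.42 pp.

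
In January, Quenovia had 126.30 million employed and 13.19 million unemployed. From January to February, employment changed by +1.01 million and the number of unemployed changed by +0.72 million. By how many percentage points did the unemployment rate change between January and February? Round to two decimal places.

January: labor force = 126.30 + 13.19 = 139.49; u = 13.19/139.49 = 9.46%.
February: labor force = 127.31 + 13.91 = 141.22; u = 13.91/141.22 = 9.85%.
Change = 9.85% − 9.46% = +0.39 pp.

The unemployment rate changed by +0.39 percentage points.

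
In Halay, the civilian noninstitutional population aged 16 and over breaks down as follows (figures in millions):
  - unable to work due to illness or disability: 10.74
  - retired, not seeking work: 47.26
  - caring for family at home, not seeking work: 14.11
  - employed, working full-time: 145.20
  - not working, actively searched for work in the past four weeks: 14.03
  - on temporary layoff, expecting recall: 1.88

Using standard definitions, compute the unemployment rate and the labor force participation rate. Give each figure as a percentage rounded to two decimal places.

Employed = 145.20 million.
Unemployed = 14.03 + 1.88 = 15.91 million (jobless and actively searching, or on temporary layoff).
Labor force = 145.20 + 15.91 = 161.11 million.
Not in labor force = 10.74 + 47.26 + 14.11 = 72.11 million (those not working and not actively searching are outside the labor force).
Civilian working-age population = 161.11 + 72.11 = 233.22 million.
Unemployment rate = 15.91 / 161.11 = 9.88%.
Labor force participation rate = 161.11 / 233.22 = 69.08%.

Unemployment rate ≈ 9.88%; labor force participation rate ≈ 69.08%.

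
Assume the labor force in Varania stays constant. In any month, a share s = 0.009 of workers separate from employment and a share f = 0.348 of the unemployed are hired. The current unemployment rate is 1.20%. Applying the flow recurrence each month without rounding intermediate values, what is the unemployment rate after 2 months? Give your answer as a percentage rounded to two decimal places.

With a fixed labor force, u_{t+1} = u_t + s·(1−u_t) − f·u_t = u_t·(1−s−f) + s.
Here 1−s−f = 0.643 and s = 0.009.
u_1 = 0.012000 × 0.643 + 0.009 = 0.016716.
u_2 = 0.016716 × 0.643 + 0.009 = 0.019748.

Unemployment rate after two months ≈ 1.97%.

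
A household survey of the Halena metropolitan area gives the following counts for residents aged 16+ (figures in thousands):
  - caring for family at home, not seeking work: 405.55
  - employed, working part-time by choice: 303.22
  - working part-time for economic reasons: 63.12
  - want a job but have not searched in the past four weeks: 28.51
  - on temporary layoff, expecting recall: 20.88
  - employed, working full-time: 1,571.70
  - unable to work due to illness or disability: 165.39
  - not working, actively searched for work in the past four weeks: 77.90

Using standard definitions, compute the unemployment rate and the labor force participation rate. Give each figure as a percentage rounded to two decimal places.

Employed = 303.22 + 63.12 + 1,571.70 = 1,938.04 thousand (anyone who worked, including part-time for economic reasons, counts as employed).
Unemployed = 20.88 + 77.90 = 98.78 thousand (jobless and actively searching, or on temporary layoff).
Labor force = 1,938.04 + 98.78 = 2,036.82 thousand.
Not in labor force = 405.55 + 28.51 + 165.39 = 599.45 thousand (those not working and not actively searching are outside the labor force — including those who want a job but have given up searching).
Civilian working-age population = 2,036.82 + 599.45 = 2,636.27 thousand.
Unemployment rate = 98.78 / 2,036.82 = 4.85%.
Labor force participation rate = 2,036.82 / 2,636.27 = 77.26%.

Unemployment rate ≈ 4.85%; labor force participation rate ≈ 77.26%.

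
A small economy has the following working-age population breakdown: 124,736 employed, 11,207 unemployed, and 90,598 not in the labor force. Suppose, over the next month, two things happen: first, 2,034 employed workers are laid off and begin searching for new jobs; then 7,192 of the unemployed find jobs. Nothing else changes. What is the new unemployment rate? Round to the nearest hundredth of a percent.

New unemployment rate ≈ 4.45%.

Initially, labor force = 124,736 + 11,207 = 135,943, so u = 11,207/135,943 = 8.24%.
After the first change, employed falls and unemployed rises by 2,034; labor force unchanged → E = 122,702, U = 13,241, labor force = 135,943.
After the second change, unemployed falls and employed rises by 7,192; labor force unchanged → E = 129,894, U = 6,049, labor force = 135,943.
New unemployment rate = 6,049 / 135,943 = 4.45%.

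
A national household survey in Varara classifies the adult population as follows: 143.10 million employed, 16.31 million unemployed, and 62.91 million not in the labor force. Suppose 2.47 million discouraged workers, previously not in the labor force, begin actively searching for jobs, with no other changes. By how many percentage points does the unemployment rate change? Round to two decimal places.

The unemployment rate changes by +1.37 percentage points.

Initially, labor force = 143.10 + 16.31 = 159.41 million, so u = 16.31/159.41 = 10.23%.
After the change, unemployed and labor force both rise by 2.47 → E = 143.10, U = 18.78, labor force = 161.88 million.
New unemployment rate = 18.78 / 161.88 = 11.60%.
Change = 11.60% − 10.23% = +1.37 percentage points.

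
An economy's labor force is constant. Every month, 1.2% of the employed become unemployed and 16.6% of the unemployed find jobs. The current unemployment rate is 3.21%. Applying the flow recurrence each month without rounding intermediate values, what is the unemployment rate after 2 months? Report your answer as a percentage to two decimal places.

Unemployment rate after two months ≈ 4.36%.

With a fixed labor force, u_{t+1} = u_t + s·(1−u_t) − f·u_t = u_t·(1−s−f) + s.
Here 1−s−f = 0.822 and s = 0.012.
u_1 = 0.032100 × 0.822 + 0.012 = 0.038386.
u_2 = 0.038386 × 0.822 + 0.012 = 0.043553.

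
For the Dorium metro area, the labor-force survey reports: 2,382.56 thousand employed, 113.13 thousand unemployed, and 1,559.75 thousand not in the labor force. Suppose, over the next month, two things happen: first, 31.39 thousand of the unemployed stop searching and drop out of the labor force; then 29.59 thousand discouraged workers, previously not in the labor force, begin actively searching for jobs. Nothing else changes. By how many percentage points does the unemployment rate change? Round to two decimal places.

Initially, labor force = 2,382.56 + 113.13 = 2,495.69 thousand, so u = 113.13/2,495.69 = 4.53%.
After the first change, unemployed and labor force both fall by 31.39 → E = 2,382.56, U = 81.74, labor force = 2,464.30 thousand.
After the second change, unemployed and labor force both rise by 29.59 → E = 2,382.56, U = 111.33, labor force = 2,493.89 thousand.
New unemployment rate = 111.33 / 2,493.89 = 4.46%.
Change = 4.46% − 4.53% = −0.07 percentage points.

The unemployment rate changes by −0.07 percentage points.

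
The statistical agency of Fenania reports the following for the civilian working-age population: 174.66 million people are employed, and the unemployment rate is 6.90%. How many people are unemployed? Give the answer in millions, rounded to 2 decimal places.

About 12.94 million are unemployed.

Let U be the number unemployed. The labor force is E + U, and U/(E+U) = 0.0690.
So U = 0.0690 × 174.66 / (1 − 0.0690) = 12.0515 / 0.9310 ≈ 12.94 million.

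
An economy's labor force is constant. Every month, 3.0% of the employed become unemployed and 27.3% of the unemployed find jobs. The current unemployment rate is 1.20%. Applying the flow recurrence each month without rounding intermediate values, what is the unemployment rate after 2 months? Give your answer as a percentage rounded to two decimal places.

Unemployment rate after two months ≈ 5.67%.

With a fixed labor force, u_{t+1} = u_t + s·(1−u_t) − f·u_t = u_t·(1−s−f) + s.
Here 1−s−f = 0.697 and s = 0.030.
u_1 = 0.012000 × 0.697 + 0.030 = 0.038364.
u_2 = 0.038364 × 0.697 + 0.030 = 0.056740.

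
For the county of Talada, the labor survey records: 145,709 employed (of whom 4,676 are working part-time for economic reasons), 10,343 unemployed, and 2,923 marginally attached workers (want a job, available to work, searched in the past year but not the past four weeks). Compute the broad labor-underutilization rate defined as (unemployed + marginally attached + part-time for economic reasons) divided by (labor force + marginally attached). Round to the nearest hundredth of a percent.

Broad underutilization rate ≈ 11.29%.

Labor force = 145,709 + 10,343 = 156,052.
Numerator = 10,343 + 2,923 + 4,676 = 17,942.
Denominator = 156,052 + 2,923 = 158,975.
Broad rate = 17,942 / 158,975 = 11.29%.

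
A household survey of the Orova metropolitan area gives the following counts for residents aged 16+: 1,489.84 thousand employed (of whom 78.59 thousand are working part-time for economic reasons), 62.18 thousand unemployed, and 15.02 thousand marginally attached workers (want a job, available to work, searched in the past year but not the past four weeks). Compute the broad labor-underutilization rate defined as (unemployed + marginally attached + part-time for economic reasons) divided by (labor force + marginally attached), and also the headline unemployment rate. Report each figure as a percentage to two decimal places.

Broad underutilization rate ≈ 9.94%; headline unemployment rate ≈ 4.01%.

Labor force = 1,489.84 + 62.18 = 1,552.02 thousand.
Numerator = 62.18 + 15.02 + 78.59 = 155.79 thousand.
Denominator = 1,552.02 + 15.02 = 1,567.04 thousand.
Broad rate = 155.79 / 1,567.04 = 9.94%.
Headline unemployment rate = 62.18 / 1,552.02 = 4.01%.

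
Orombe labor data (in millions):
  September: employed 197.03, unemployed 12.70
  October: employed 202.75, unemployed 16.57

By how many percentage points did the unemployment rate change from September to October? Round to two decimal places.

The unemployment rate changed by +1.50 percentage points.

September: labor force = 197.03 + 12.70 = 209.73; u = 12.70/209.73 = 6.06%.
October: labor force = 202.75 + 16.57 = 219.32; u = 16.57/219.32 = 7.56%.
Change = 7.56% − 6.06% = +1.50 pp.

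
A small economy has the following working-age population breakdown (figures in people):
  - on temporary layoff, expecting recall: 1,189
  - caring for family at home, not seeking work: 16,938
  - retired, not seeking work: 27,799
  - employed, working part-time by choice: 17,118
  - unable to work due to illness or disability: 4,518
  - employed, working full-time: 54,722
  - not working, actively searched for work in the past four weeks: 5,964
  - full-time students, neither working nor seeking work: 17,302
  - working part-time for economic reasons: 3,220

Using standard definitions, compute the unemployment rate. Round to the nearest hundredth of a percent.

Unemployment rate ≈ 8.70%.

Employed = 17,118 + 54,722 + 3,220 = 75,060 (anyone who worked, including part-time for economic reasons, counts as employed).
Unemployed = 1,189 + 5,964 = 7,153 (jobless and actively searching, or on temporary layoff).
Labor force = 75,060 + 7,153 = 82,213.
Unemployment rate = 7,153 / 82,213 = 8.70%.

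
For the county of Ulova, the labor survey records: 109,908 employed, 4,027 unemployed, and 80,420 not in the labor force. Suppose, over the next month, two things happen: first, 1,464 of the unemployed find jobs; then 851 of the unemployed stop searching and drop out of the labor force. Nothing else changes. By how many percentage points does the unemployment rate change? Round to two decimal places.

Initially, labor force = 109,908 + 4,027 = 113,935, so u = 4,027/113,935 = 3.53%.
After the first change, unemployed falls and employed rises by 1,464; labor force unchanged → E = 111,372, U = 2,563, labor force = 113,935.
After the second change, unemployed and labor force both fall by 851 → E = 111,372, U = 1,712, labor force = 113,084.
New unemployment rate = 1,712 / 113,084 = 1.51%.
Change = 1.51% − 3.53% = −2.02 percentage points.

The unemployment rate changes by −2.02 percentage points.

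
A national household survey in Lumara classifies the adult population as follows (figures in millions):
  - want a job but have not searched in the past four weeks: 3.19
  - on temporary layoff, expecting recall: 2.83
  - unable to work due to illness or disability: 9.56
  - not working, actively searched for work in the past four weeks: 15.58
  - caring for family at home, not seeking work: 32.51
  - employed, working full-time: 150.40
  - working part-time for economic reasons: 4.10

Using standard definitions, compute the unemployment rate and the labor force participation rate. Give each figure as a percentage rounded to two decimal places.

Unemployment rate ≈ 10.65%; labor force participation rate ≈ 79.25%.

Employed = 150.40 + 4.10 = 154.50 million (anyone who worked, including part-time for economic reasons, counts as employed).
Unemployed = 2.83 + 15.58 = 18.41 million (jobless and actively searching, or on temporary layoff).
Labor force = 154.50 + 18.41 = 172.91 million.
Not in labor force = 3.19 + 9.56 + 32.51 = 45.26 million (those not working and not actively searching are outside the labor force — including those who want a job but have given up searching).
Civilian working-age population = 172.91 + 45.26 = 218.17 million.
Unemployment rate = 18.41 / 172.91 = 10.65%.
Labor force participation rate = 172.91 / 218.17 = 79.25%.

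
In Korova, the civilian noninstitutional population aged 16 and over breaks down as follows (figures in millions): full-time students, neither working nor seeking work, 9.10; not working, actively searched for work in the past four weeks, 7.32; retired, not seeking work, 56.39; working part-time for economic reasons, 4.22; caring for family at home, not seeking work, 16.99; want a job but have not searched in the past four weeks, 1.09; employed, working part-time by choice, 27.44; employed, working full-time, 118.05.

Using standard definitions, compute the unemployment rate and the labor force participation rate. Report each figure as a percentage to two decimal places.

Employed = 4.22 + 27.44 + 118.05 = 149.71 million (anyone who worked, including part-time for economic reasons, counts as employed).
Unemployed = 7.32 million.
Labor force = 149.71 + 7.32 = 157.03 million.
Not in labor force = 9.10 + 56.39 + 16.99 + 1.09 = 83.57 million (those not working and not actively searching are outside the labor force — including those who want a job but have given up searching).
Civilian working-age population = 157.03 + 83.57 = 240.60 million.
Unemployment rate = 7.32 / 157.03 = 4.66%.
Labor force participation rate = 157.03 / 240.60 = 65.27%.

Unemployment rate ≈ 4.66%; labor force participation rate ≈ 65.27%.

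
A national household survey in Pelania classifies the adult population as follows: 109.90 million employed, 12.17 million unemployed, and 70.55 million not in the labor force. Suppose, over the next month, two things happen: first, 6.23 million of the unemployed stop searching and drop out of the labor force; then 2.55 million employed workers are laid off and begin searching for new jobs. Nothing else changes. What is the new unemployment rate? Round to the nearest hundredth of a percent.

Initially, labor force = 109.90 + 12.17 = 122.07 million, so u = 12.17/122.07 = 9.97%.
After the first change, unemployed and labor force both fall by 6.23 → E = 109.90, U = 5.94, labor force = 115.84 million.
After the second change, employed falls and unemployed rises by 2.55; labor force unchanged → E = 107.35, U = 8.49, labor force = 115.84 million.
New unemployment rate = 8.49 / 115.84 = 7.33%.

New unemployment rate ≈ 7.33%.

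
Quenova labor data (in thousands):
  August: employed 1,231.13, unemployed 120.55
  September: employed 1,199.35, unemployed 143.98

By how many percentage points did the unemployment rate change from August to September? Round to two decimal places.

The unemployment rate changed by +1.80 percentage points.

August: labor force = 1,231.13 + 120.55 = 1,351.68; u = 120.55/1,351.68 = 8.92%.
September: labor force = 1,199.35 + 143.98 = 1,343.33; u = 143.98/1,343.33 = 10.72%.
Change = 10.72% − 8.92% = +1.80 pp.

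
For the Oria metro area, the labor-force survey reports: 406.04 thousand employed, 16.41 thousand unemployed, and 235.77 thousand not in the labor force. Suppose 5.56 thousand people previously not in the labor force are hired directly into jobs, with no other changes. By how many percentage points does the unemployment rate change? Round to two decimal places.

The unemployment rate changes by −0.05 percentage points.

Initially, labor force = 406.04 + 16.41 = 422.45 thousand, so u = 16.41/422.45 = 3.88%.
After the change, employed and labor force both rise by 5.56; unemployed unchanged → E = 411.60, U = 16.41, labor force = 428.01 thousand.
New unemployment rate = 16.41 / 428.01 = 3.83%.
Change = 3.83% − 3.88% = −0.05 percentage points.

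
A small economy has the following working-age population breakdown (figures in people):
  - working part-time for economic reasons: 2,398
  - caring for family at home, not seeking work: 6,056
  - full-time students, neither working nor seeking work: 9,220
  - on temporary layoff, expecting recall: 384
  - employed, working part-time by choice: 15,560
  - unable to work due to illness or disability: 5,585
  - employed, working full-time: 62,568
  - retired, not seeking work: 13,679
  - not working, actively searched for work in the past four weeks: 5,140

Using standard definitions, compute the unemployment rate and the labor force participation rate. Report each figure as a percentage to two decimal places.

Unemployment rate ≈ 6.42%; labor force participation rate ≈ 71.36%.

Employed = 2,398 + 15,560 + 62,568 = 80,526 (anyone who worked, including part-time for economic reasons, counts as employed).
Unemployed = 384 + 5,140 = 5,524 (jobless and actively searching, or on temporary layoff).
Labor force = 80,526 + 5,524 = 86,050.
Not in labor force = 6,056 + 9,220 + 5,585 + 13,679 = 34,540 (those not working and not actively searching are outside the labor force).
Civilian working-age population = 86,050 + 34,540 = 120,590.
Unemployment rate = 5,524 / 86,050 = 6.42%.
Labor force participation rate = 86,050 / 120,590 = 71.36%.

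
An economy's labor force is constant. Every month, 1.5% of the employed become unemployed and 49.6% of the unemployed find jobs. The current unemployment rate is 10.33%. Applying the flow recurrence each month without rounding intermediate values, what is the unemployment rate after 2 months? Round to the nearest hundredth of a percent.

Unemployment rate after two months ≈ 4.70%.

With a fixed labor force, u_{t+1} = u_t + s·(1−u_t) − f·u_t = u_t·(1−s−f) + s.
Here 1−s−f = 0.489 and s = 0.015.
u_1 = 0.103300 × 0.489 + 0.015 = 0.065514.
u_2 = 0.065514 × 0.489 + 0.015 = 0.047036.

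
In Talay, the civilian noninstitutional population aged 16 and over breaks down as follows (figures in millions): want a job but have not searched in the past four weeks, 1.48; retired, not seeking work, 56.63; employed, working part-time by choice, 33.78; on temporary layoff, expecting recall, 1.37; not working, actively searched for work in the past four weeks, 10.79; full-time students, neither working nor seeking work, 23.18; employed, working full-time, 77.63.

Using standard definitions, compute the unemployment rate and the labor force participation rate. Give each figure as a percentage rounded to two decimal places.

Unemployment rate ≈ 9.84%; labor force participation rate ≈ 60.32%.

Employed = 33.78 + 77.63 = 111.41 million.
Unemployed = 1.37 + 10.79 = 12.16 million (jobless and actively searching, or on temporary layoff).
Labor force = 111.41 + 12.16 = 123.57 million.
Not in labor force = 1.48 + 56.63 + 23.18 = 81.29 million (those not working and not actively searching are outside the labor force — including those who want a job but have given up searching).
Civilian working-age population = 123.57 + 81.29 = 204.86 million.
Unemployment rate = 12.16 / 123.57 = 9.84%.
Labor force participation rate = 123.57 / 204.86 = 60.32%.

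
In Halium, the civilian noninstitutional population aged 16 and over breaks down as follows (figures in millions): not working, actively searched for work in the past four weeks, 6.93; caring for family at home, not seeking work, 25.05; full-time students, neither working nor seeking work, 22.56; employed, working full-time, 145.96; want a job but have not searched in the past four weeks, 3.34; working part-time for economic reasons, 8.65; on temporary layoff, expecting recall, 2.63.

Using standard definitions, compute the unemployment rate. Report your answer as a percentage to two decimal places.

Unemployment rate ≈ 5.82%.

Employed = 145.96 + 8.65 = 154.61 million (anyone who worked, including part-time for economic reasons, counts as employed).
Unemployed = 6.93 + 2.63 = 9.56 million (jobless and actively searching, or on temporary layoff).
Labor force = 154.61 + 9.56 = 164.17 million.
Unemployment rate = 9.56 / 164.17 = 5.82%.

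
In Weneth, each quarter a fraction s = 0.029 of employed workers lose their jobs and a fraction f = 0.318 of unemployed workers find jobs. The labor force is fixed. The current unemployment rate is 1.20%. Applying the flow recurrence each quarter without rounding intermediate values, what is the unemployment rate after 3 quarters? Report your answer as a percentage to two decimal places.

With a fixed labor force, u_{t+1} = u_t + s·(1−u_t) − f·u_t = u_t·(1−s−f) + s.
Here 1−s−f = 0.653 and s = 0.029.
u_1 = 0.012000 × 0.653 + 0.029 = 0.036836.
u_2 = 0.036836 × 0.653 + 0.029 = 0.053054.
u_3 = 0.053054 × 0.653 + 0.029 = 0.063644.

Unemployment rate after three quarters ≈ 6.36%.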